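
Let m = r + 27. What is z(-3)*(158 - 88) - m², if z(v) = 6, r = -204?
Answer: -30909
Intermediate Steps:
m = -177 (m = -204 + 27 = -177)
z(-3)*(158 - 88) - m² = 6*(158 - 88) - 1*(-177)² = 6*70 - 1*31329 = 420 - 31329 = -30909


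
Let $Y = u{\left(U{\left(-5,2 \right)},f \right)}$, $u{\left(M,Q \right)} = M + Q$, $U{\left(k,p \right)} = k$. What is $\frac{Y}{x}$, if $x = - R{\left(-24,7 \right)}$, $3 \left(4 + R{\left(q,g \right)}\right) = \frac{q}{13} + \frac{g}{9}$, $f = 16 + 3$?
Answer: $\frac{4914}{1529} \approx 3.2139$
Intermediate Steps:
$f = 19$
$R{\left(q,g \right)} = -4 + \frac{g}{27} + \frac{q}{39}$ ($R{\left(q,g \right)} = -4 + \frac{\frac{q}{13} + \frac{g}{9}}{3} = -4 + \frac{\frac{g}{9} + \frac{q}{13}}{3} = -4 + \left(\frac{g}{27} + \frac{q}{39}\right) = -4 + \frac{g}{27} + \frac{q}{39}$)
$Y = 14$ ($Y = -5 + 19 = 14$)
$x = \frac{1529}{351}$ ($x = - (-4 + \frac{1}{27} \cdot 7 + \frac{1}{39} \left(-24\right)) = - (-4 + \frac{7}{27} - \frac{8}{13}) = \left(-1\right) \left(- \frac{1529}{351}\right) = \frac{1529}{351} \approx 4.3561$)
$\frac{Y}{x} = \frac{14}{\frac{1529}{351}} = 14 \cdot \frac{351}{1529} = \frac{4914}{1529}$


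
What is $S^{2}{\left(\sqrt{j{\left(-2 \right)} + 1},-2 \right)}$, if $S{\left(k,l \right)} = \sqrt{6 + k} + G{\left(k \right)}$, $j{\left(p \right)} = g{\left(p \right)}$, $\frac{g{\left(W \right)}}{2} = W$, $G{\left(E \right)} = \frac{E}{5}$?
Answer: $\frac{\left(5 \sqrt{6 + i \sqrt{3}} + i \sqrt{3}\right)^{2}}{25} \approx 5.6375 + 3.4463 i$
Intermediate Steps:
$G{\left(E \right)} = \frac{E}{5}$ ($G{\left(E \right)} = E \frac{1}{5} = \frac{E}{5}$)
$g{\left(W \right)} = 2 W$
$j{\left(p \right)} = 2 p$
$S{\left(k,l \right)} = \sqrt{6 + k} + \frac{k}{5}$
$S^{2}{\left(\sqrt{j{\left(-2 \right)} + 1},-2 \right)} = \left(\sqrt{6 + \sqrt{2 \left(-2\right) + 1}} + \frac{\sqrt{2 \left(-2\right) + 1}}{5}\right)^{2} = \left(\sqrt{6 + \sqrt{-4 + 1}} + \frac{\sqrt{-4 + 1}}{5}\right)^{2} = \left(\sqrt{6 + \sqrt{-3}} + \frac{\sqrt{-3}}{5}\right)^{2} = \left(\sqrt{6 + i \sqrt{3}} + \frac{i \sqrt{3}}{5}\right)^{2}$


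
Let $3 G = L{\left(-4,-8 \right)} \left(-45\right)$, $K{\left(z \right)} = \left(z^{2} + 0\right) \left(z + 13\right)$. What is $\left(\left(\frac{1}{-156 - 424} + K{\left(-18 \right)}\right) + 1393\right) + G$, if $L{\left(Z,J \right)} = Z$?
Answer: $- \frac{96861}{580} \approx -167.0$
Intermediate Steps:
$K{\left(z \right)} = z^{2} \left(13 + z\right)$
$G = 60$ ($G = \frac{\left(-4\right) \left(-45\right)}{3} = \frac{1}{3} \cdot 180 = 60$)
$\left(\left(\frac{1}{-156 - 424} + K{\left(-18 \right)}\right) + 1393\right) + G = \left(\left(\frac{1}{-156 - 424} + \left(-18\right)^{2} \left(13 - 18\right)\right) + 1393\right) + 60 = \left(\left(\frac{1}{-580} + 324 \left(-5\right)\right) + 1393\right) + 60 = \left(\left(- \frac{1}{580} - 1620\right) + 1393\right) + 60 = \left(- \frac{939601}{580} + 1393\right) + 60 = - \frac{131661}{580} + 60 = - \frac{96861}{580}$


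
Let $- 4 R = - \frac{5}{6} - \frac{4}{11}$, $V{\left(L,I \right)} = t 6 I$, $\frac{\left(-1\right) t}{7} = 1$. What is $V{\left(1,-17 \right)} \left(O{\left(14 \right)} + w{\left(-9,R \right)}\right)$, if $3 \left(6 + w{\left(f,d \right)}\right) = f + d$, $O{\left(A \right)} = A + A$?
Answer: $\frac{1800113}{132} \approx 13637.0$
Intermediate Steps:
$t = -7$ ($t = \left(-7\right) 1 = -7$)
$V{\left(L,I \right)} = - 42 I$ ($V{\left(L,I \right)} = \left(-7\right) 6 I = - 42 I$)
$R = \frac{79}{264}$ ($R = - \frac{- \frac{5}{6} - \frac{4}{11}}{4} = \left(- \frac{1}{4}\right) \left(- \frac{79}{66}\right) = \frac{79}{264} \approx 0.29924$)
$O{\left(A \right)} = 2 A$
$w{\left(f,d \right)} = -6 + \frac{d}{3} + \frac{f}{3}$ ($w{\left(f,d \right)} = -6 + \frac{f + d}{3} = -6 + \frac{d + f}{3} = -6 + \left(\frac{d}{3} + \frac{f}{3}\right) = -6 + \frac{d}{3} + \frac{f}{3}$)
$V{\left(1,-17 \right)} \left(O{\left(14 \right)} + w{\left(-9,R \right)}\right) = \left(-42\right) \left(-17\right) \left(2 \cdot 14 + \left(-6 + \frac{1}{3} \cdot \frac{79}{264} + \frac{1}{3} \left(-9\right)\right)\right) = 714 \left(28 - \frac{7049}{792}\right) = 714 \cdot \frac{15127}{792} = \frac{1800113}{132}$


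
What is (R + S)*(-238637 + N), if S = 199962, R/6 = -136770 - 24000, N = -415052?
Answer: 499848523362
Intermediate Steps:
R = -964620 (R = 6*(-136770 - 24000) = 6*(-160770) = -964620)
(R + S)*(-238637 + N) = (-964620 + 199962)*(-238637 - 415052) = -764658*(-653689) = 499848523362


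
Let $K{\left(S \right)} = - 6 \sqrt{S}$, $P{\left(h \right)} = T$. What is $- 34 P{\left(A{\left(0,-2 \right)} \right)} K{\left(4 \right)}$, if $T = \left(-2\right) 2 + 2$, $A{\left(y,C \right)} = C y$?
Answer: $-816$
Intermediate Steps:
$T = -2$ ($T = -4 + 2 = -2$)
$P{\left(h \right)} = -2$
$- 34 P{\left(A{\left(0,-2 \right)} \right)} K{\left(4 \right)} = \left(-34\right) \left(-2\right) \left(- 6 \sqrt{4}\right) = 68 \left(\left(-6\right) 2\right) = 68 \left(-12\right) = -816$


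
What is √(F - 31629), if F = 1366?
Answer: I*√30263 ≈ 173.96*I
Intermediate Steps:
√(F - 31629) = √(1366 - 31629) = √(-30263) = I*√30263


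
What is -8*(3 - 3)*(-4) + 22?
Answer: 22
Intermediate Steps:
-8*(3 - 3)*(-4) + 22 = -0*(-4) + 22 = -8*0 + 22 = 0 + 22 = 22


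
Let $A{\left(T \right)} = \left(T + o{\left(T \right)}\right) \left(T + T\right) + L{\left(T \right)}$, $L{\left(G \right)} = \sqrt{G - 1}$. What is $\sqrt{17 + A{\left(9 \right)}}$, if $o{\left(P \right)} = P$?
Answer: $\sqrt{341 + 2 \sqrt{2}} \approx 18.543$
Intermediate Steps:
$L{\left(G \right)} = \sqrt{-1 + G}$
$A{\left(T \right)} = \sqrt{-1 + T} + 4 T^{2}$ ($A{\left(T \right)} = \left(T + T\right) \left(T + T\right) + \sqrt{-1 + T} = 2 T 2 T + \sqrt{-1 + T} = 4 T^{2} + \sqrt{-1 + T} = \sqrt{-1 + T} + 4 T^{2}$)
$\sqrt{17 + A{\left(9 \right)}} = \sqrt{17 + \left(\sqrt{-1 + 9} + 4 \cdot 9^{2}\right)} = \sqrt{17 + \left(\sqrt{8} + 4 \cdot 81\right)} = \sqrt{17 + \left(2 \sqrt{2} + 324\right)} = \sqrt{17 + \left(324 + 2 \sqrt{2}\right)} = \sqrt{341 + 2 \sqrt{2}}$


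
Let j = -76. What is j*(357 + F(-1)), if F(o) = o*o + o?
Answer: -27132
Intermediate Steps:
F(o) = o + o² (F(o) = o² + o = o + o²)
j*(357 + F(-1)) = -76*(357 - (1 - 1)) = -76*(357 - 1*0) = -76*(357 + 0) = -76*357 = -27132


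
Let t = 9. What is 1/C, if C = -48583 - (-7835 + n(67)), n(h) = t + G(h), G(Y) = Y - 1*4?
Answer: -1/40820 ≈ -2.4498e-5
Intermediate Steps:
G(Y) = -4 + Y (G(Y) = Y - 4 = -4 + Y)
n(h) = 5 + h (n(h) = 9 + (-4 + h) = 5 + h)
C = -40820 (C = -48583 - (-7835 + (5 + 67)) = -48583 - (-7835 + 72) = -48583 - 1*(-7763) = -48583 + 7763 = -40820)
1/C = 1/(-40820) = -1/40820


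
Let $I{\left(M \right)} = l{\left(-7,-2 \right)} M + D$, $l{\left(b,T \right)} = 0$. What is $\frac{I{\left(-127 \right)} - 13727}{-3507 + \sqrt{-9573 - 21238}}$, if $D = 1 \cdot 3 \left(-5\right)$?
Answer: $\frac{24096597}{6164930} + \frac{6871 i \sqrt{30811}}{6164930} \approx 3.9087 + 0.19563 i$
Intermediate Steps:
$D = -15$ ($D = 3 \left(-5\right) = -15$)
$I{\left(M \right)} = -15$ ($I{\left(M \right)} = 0 M - 15 = 0 - 15 = -15$)
$\frac{I{\left(-127 \right)} - 13727}{-3507 + \sqrt{-9573 - 21238}} = \frac{-15 - 13727}{-3507 + \sqrt{-9573 - 21238}} = - \frac{13742}{-3507 + \sqrt{-30811}} = - \frac{13742}{-3507 + i \sqrt{30811}}$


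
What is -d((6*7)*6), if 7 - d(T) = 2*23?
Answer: 39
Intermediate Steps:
d(T) = -39 (d(T) = 7 - 2*23 = 7 - 1*46 = 7 - 46 = -39)
-d((6*7)*6) = -1*(-39) = 39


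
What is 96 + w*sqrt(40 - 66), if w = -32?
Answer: 96 - 32*I*sqrt(26) ≈ 96.0 - 163.17*I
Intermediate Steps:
96 + w*sqrt(40 - 66) = 96 - 32*sqrt(40 - 66) = 96 - 32*I*sqrt(26)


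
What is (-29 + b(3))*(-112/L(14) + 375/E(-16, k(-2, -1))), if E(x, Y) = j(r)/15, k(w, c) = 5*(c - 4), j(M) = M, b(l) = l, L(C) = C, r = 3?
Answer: -48542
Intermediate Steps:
k(w, c) = -20 + 5*c (k(w, c) = 5*(-4 + c) = -20 + 5*c)
E(x, Y) = ⅕ (E(x, Y) = 3/15 = 3*(1/15) = ⅕)
(-29 + b(3))*(-112/L(14) + 375/E(-16, k(-2, -1))) = (-29 + 3)*(-112/14 + 375/(⅕)) = -26*(-112*1/14 + 375*5) = -26*(-8 + 1875) = -26*1867 = -48542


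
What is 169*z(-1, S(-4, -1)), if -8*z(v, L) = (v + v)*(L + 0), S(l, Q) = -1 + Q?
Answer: -169/2 ≈ -84.500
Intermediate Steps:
z(v, L) = -L*v/4 (z(v, L) = -(v + v)*(L + 0)/8 = -2*v*L/8 = -L*v/4)
169*z(-1, S(-4, -1)) = 169*(-¼*(-1 - 1)*(-1)) = 169*(-¼*(-2)*(-1)) = 169*(-½) = -169/2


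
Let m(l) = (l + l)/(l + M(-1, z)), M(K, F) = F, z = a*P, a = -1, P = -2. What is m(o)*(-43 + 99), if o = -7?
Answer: 784/5 ≈ 156.80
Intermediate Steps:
z = 2 (z = -1*(-2) = 2)
m(l) = 2*l/(2 + l) (m(l) = (l + l)/(l + 2) = (2*l)/(2 + l) = 2*l/(2 + l))
m(o)*(-43 + 99) = (2*(-7)/(2 - 7))*(-43 + 99) = (2*(-7)/(-5))*56 = (2*(-7)*(-⅕))*56 = (14/5)*56 = 784/5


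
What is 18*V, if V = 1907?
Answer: 34326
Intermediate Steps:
18*V = 18*1907 = 34326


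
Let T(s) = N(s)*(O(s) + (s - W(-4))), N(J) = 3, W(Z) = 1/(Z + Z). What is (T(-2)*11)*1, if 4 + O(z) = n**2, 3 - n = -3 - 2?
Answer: 15345/8 ≈ 1918.1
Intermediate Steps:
W(Z) = 1/(2*Z)
n = 8 (n = 3 - (-3 - 2) = 3 - 1*(-5) = 3 + 5 = 8)
O(z) = 60 (O(z) = -4 + 8**2 = -4 + 64 = 60)
T(s) = 1443/8 + 3*s (T(s) = 3*(60 + (s - 1/(2*(-4)))) = 3*(60 + (s - (-1)/(2*4))) = 3*(60 + (s - 1*(-1/8))) = 3*(60 + (s + 1/8)) = 3*(60 + (1/8 + s)) = 3*(481/8 + s) = 1443/8 + 3*s)
(T(-2)*11)*1 = ((1443/8 + 3*(-2))*11)*1 = ((1443/8 - 6)*11)*1 = ((1395/8)*11)*1 = (15345/8)*1 = 15345/8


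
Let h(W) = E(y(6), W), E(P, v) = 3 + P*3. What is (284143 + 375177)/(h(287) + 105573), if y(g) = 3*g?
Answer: 65932/10563 ≈ 6.2418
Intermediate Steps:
E(P, v) = 3 + 3*P
h(W) = 57 (h(W) = 3 + 3*(3*6) = 3 + 3*18 = 3 + 54 = 57)
(284143 + 375177)/(h(287) + 105573) = (284143 + 375177)/(57 + 105573) = 659320/105630 = 659320*(1/105630) = 65932/10563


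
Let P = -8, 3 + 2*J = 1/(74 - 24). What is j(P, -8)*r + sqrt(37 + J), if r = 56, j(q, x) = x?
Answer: -448 + sqrt(3551)/10 ≈ -442.04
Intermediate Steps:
J = -149/100 (J = -3/2 + 1/(2*(74 - 24)) = -3/2 + (1/2)/50 = -3/2 + (1/2)*(1/50) = -3/2 + 1/100 = -149/100 ≈ -1.4900)
j(P, -8)*r + sqrt(37 + J) = -8*56 + sqrt(37 - 149/100) = -448 + sqrt(3551/100) = -448 + sqrt(3551)/10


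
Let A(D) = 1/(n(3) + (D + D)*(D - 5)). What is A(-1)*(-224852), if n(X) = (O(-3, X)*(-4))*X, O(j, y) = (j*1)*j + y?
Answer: 56213/33 ≈ 1703.4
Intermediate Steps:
O(j, y) = y + j² (O(j, y) = j*j + y = j² + y = y + j²)
n(X) = X*(-36 - 4*X) (n(X) = ((X + (-3)²)*(-4))*X = ((X + 9)*(-4))*X = ((9 + X)*(-4))*X = (-36 - 4*X)*X = X*(-36 - 4*X))
A(D) = 1/(-144 + 2*D*(-5 + D)) (A(D) = 1/(-4*3*(9 + 3) + (D + D)*(D - 5)) = 1/(-4*3*12 + (2*D)*(-5 + D)) = 1/(-144 + 2*D*(-5 + D)))
A(-1)*(-224852) = (1/(2*(-72 + (-1)² - 5*(-1))))*(-224852) = (1/(2*(-72 + 1 + 5)))*(-224852) = ((½)/(-66))*(-224852) = ((½)*(-1/66))*(-224852) = -1/132*(-224852) = 56213/33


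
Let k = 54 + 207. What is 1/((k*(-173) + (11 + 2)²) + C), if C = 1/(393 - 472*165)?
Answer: -77487/3485675209 ≈ -2.2230e-5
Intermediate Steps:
k = 261
C = -1/77487 (C = 1/(393 - 77880) = 1/(-77487) = -1/77487 ≈ -1.2905e-5)
1/((k*(-173) + (11 + 2)²) + C) = 1/((261*(-173) + (11 + 2)²) - 1/77487) = 1/((-45153 + 13²) - 1/77487) = 1/((-45153 + 169) - 1/77487) = 1/(-44984 - 1/77487) = 1/(-3485675209/77487) = -77487/3485675209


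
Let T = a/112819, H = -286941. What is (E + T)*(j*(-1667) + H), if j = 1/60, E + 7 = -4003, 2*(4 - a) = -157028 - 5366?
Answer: 7788154669621603/6769140 ≈ 1.1505e+9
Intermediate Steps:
a = 81201 (a = 4 - (-157028 - 5366)/2 = 4 - ½*(-162394) = 4 + 81197 = 81201)
E = -4010 (E = -7 - 4003 = -4010)
j = 1/60 ≈ 0.016667
T = 81201/112819 ≈ 0.71975
(E + T)*(j*(-1667) + H) = (-4010 + 81201/112819)*((1/60)*(-1667) - 286941) = -452322989*(-1667/60 - 286941)/112819 = -452322989/112819*(-17218127/60) = 7788154669621603/6769140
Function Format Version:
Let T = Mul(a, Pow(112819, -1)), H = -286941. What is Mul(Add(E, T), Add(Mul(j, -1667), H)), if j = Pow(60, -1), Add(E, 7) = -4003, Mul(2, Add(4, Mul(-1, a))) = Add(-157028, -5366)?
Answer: Rational(7788154669621603, 6769140) ≈ 1.1505e+9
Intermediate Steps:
a = 81201 (a = Add(4, Mul(Rational(-1, 2), Add(-157028, -5366))) = Add(4, Mul(Rational(-1, 2), -162394)) = Add(4, 81197) = 81201)
E = -4010 (E = Add(-7, -4003) = -4010)
j = Rational(1, 60) ≈ 0.016667
T = Rational(81201, 112819) (T = Mul(81201, Pow(112819, -1)) = Mul(81201, Rational(1, 112819)) = Rational(81201, 112819) ≈ 0.71975)
Mul(Add(E, T), Add(Mul(j, -1667), H)) = Mul(Add(-4010, Rational(81201, 112819)), Add(Mul(Rational(1, 60), -1667), -286941)) = Mul(Rational(-452322989, 112819), Add(Rational(-1667, 60), -286941)) = Mul(Rational(-452322989, 112819), Rational(-17218127, 60)) = Rational(7788154669621603, 6769140)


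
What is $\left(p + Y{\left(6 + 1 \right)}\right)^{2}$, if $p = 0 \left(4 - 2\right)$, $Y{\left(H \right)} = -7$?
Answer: $49$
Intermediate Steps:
$p = 0$ ($p = 0 \cdot 2 = 0$)
$\left(p + Y{\left(6 + 1 \right)}\right)^{2} = \left(0 - 7\right)^{2} = \left(-7\right)^{2} = 49$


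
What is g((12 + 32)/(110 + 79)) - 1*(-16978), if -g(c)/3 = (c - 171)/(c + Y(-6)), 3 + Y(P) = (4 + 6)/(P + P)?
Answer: 22913408/1361 ≈ 16836.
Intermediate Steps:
Y(P) = -3 + 5/P (Y(P) = -3 + (4 + 6)/(P + P) = -3 + 10/((2*P)) = -3 + 10*(1/(2*P)) = -3 + 5/P)
g(c) = -3*(-171 + c)/(-23/6 + c) (g(c) = -3*(c - 171)/(c + (-3 + 5/(-6))) = -3*(-171 + c)/(c + (-3 + 5*(-⅙))) = -3*(-171 + c)/(c + (-3 - ⅚)) = -3*(-171 + c)/(c - 23/6) = -3*(-171 + c)/(-23/6 + c))
g((12 + 32)/(110 + 79)) - 1*(-16978) = 18*(-171 + (12 + 32)/(110 + 79))/(23 - 6*(12 + 32)/(110 + 79)) - 1*(-16978) = 18*(-171 + 44/189)/(23 - 264/189) + 16978 = 18*(-171 + 44*(1/189))/(23 - 264/189) + 16978 = 18*(-171 + 44/189)/(23 - 6*44/189) + 16978 = 18*(-32275/189)/(23 - 88/63) + 16978 = 18*(-32275/189)/(1361/63) + 16978 = 18*(63/1361)*(-32275/189) + 16978 = -193650/1361 + 16978 = 22913408/1361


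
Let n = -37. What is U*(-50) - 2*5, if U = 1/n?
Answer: -320/37 ≈ -8.6487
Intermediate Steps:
U = -1/37 (U = 1/(-37) = -1/37 ≈ -0.027027)
U*(-50) - 2*5 = -1/37*(-50) - 2*5 = 50/37 - 10 = -320/37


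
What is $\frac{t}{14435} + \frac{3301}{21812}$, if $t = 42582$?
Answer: $\frac{976448519}{314856220} \approx 3.1013$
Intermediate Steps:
$\frac{t}{14435} + \frac{3301}{21812} = \frac{42582}{14435} + \frac{3301}{21812} = \frac{976448519}{314856220}$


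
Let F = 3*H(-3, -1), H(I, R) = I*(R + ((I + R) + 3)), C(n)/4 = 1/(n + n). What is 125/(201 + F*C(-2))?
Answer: 125/183 ≈ 0.68306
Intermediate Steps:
C(n) = 2/n (C(n) = 4/(n + n) = 4/((2*n)) = 4*(1/(2*n)) = 2/n)
H(I, R) = I*(3 + I + 2*R) (H(I, R) = I*(R + (3 + I + R)) = I*(3 + I + 2*R))
F = 18 (F = 3*(-3*(3 - 3 + 2*(-1))) = 3*(-3*(3 - 3 - 2)) = 3*(-3*(-2)) = 3*6 = 18)
125/(201 + F*C(-2)) = 125/(201 + 18*(2/(-2))) = 125/(201 + 18*(2*(-½))) = 125/(201 + 18*(-1)) = 125/(201 - 18) = 125/183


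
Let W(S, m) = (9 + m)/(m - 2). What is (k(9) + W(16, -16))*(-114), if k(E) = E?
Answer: -3211/3 ≈ -1070.3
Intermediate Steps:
W(S, m) = (9 + m)/(-2 + m)
(k(9) + W(16, -16))*(-114) = (9 + (9 - 16)/(-2 - 16))*(-114) = (9 - 7/(-18))*(-114) = (9 - 1/18*(-7))*(-114) = (9 + 7/18)*(-114) = (169/18)*(-114) = -3211/3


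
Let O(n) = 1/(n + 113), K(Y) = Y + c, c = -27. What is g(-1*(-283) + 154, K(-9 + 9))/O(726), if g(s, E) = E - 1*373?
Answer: -335600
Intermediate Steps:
K(Y) = -27 + Y (K(Y) = Y - 27 = -27 + Y)
O(n) = 1/(113 + n)
g(s, E) = -373 + E (g(s, E) = E - 373 = -373 + E)
g(-1*(-283) + 154, K(-9 + 9))/O(726) = (-373 + (-27 + (-9 + 9)))/(1/(113 + 726)) = (-373 + (-27 + 0))/(1/839) = (-373 - 27)/(1/839) = -400*839 = -335600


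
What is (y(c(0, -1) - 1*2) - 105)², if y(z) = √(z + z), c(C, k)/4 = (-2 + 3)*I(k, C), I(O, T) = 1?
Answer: 10609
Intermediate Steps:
c(C, k) = 4 (c(C, k) = 4*((-2 + 3)*1) = 4*(1*1) = 4*1 = 4)
y(z) = √2*√z (y(z) = √(2*z) = √2*√z)
(y(c(0, -1) - 1*2) - 105)² = (√2*√(4 - 1*2) - 105)² = (√2*√(4 - 2) - 105)² = (√2*√2 - 105)² = (2 - 105)² = (-103)² = 10609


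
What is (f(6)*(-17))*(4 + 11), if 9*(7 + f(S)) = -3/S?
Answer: 10795/6 ≈ 1799.2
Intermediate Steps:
f(S) = -7 - 1/(3*S) (f(S) = -7 + (-3/S)/9 = -7 - 1/(3*S))
(f(6)*(-17))*(4 + 11) = ((-7 - 1/3/6)*(-17))*(4 + 11) = ((-7 - 1/3*1/6)*(-17))*15 = ((-7 - 1/18)*(-17))*15 = -127/18*(-17)*15 = (2159/18)*15 = 10795/6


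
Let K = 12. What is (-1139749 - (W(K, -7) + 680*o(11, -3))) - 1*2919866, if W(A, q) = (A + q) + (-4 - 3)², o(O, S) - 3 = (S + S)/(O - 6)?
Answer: -4060893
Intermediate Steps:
o(O, S) = 3 + 2*S/(-6 + O) (o(O, S) = 3 + (S + S)/(O - 6) = 3 + (2*S)/(-6 + O) = 3 + 2*S/(-6 + O))
W(A, q) = 49 + A + q (W(A, q) = (A + q) + (-7)² = (A + q) + 49 = 49 + A + q)
(-1139749 - (W(K, -7) + 680*o(11, -3))) - 1*2919866 = (-1139749 - ((49 + 12 - 7) + 680*((-18 + 2*(-3) + 3*11)/(-6 + 11)))) - 1*2919866 = (-1139749 - (54 + 680*((-18 - 6 + 33)/5))) - 2919866 = (-1139749 - (54 + 680*((⅕)*9))) - 2919866 = (-1139749 - (54 + 680*(9/5))) - 2919866 = (-1139749 - (54 + 1224)) - 2919866 = (-1139749 - 1*1278) - 2919866 = (-1139749 - 1278) - 2919866 = -1141027 - 2919866 = -4060893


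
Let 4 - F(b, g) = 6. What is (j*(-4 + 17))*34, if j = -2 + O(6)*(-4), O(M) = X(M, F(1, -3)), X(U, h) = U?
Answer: -11492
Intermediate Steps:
F(b, g) = -2 (F(b, g) = 4 - 1*6 = 4 - 6 = -2)
O(M) = M
j = -26 (j = -2 + 6*(-4) = -2 - 24 = -26)
(j*(-4 + 17))*34 = -26*(-4 + 17)*34 = -26*13*34 = -338*34 = -11492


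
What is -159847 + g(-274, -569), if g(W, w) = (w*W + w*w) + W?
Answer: 319546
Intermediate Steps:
g(W, w) = W + w² + W*w (g(W, w) = (W*w + w²) + W = (w² + W*w) + W = W + w² + W*w)
-159847 + g(-274, -569) = -159847 + (-274 + (-569)² - 274*(-569)) = -159847 + (-274 + 323761 + 155906) = -159847 + 479393 = 319546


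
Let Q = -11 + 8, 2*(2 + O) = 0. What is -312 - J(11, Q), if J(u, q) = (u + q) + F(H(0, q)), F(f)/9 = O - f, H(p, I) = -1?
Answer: -311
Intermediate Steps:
O = -2 (O = -2 + (1/2)*0 = -2 + 0 = -2)
Q = -3
F(f) = -18 - 9*f (F(f) = 9*(-2 - f) = -18 - 9*f)
J(u, q) = -9 + q + u (J(u, q) = (u + q) + (-18 - 9*(-1)) = (q + u) + (-18 + 9) = (q + u) - 9 = -9 + q + u)
-312 - J(11, Q) = -312 - (-9 - 3 + 11) = -312 - 1*(-1) = -312 + 1 = -311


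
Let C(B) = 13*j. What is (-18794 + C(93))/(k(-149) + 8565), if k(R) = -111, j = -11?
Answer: -18937/8454 ≈ -2.2400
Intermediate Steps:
C(B) = -143 (C(B) = 13*(-11) = -143)
(-18794 + C(93))/(k(-149) + 8565) = (-18794 - 143)/(-111 + 8565) = -18937/8454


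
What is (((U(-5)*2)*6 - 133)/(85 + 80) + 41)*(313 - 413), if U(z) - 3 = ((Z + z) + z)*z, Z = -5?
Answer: -13760/3 ≈ -4586.7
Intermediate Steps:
U(z) = 3 + z*(-5 + 2*z) (U(z) = 3 + ((-5 + z) + z)*z = 3 + (-5 + 2*z)*z = 3 + z*(-5 + 2*z))
(((U(-5)*2)*6 - 133)/(85 + 80) + 41)*(313 - 413) = ((((3 - 5*(-5) + 2*(-5)²)*2)*6 - 133)/(85 + 80) + 41)*(313 - 413) = ((((3 + 25 + 2*25)*2)*6 - 133)/165 + 41)*(-100) = ((((3 + 25 + 50)*2)*6 - 133)*(1/165) + 41)*(-100) = (((78*2)*6 - 133)*(1/165) + 41)*(-100) = ((156*6 - 133)*(1/165) + 41)*(-100) = ((936 - 133)*(1/165) + 41)*(-100) = (803*(1/165) + 41)*(-100) = (73/15 + 41)*(-100) = (688/15)*(-100) = -13760/3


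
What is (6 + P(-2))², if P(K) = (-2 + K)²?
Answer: 484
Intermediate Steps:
(6 + P(-2))² = (6 + (-2 - 2)²)² = (6 + (-4)²)² = (6 + 16)² = 22² = 484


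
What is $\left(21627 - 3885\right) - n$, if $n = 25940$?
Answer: $-8198$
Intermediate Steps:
$\left(21627 - 3885\right) - n = \left(21627 - 3885\right) - 25940 = 17742 - 25940 = -8198$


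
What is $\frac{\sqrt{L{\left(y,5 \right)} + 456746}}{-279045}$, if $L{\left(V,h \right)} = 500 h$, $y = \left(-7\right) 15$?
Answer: $- \frac{\sqrt{459246}}{279045} \approx -0.0024286$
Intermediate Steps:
$y = -105$
$\frac{\sqrt{L{\left(y,5 \right)} + 456746}}{-279045} = \frac{\sqrt{500 \cdot 5 + 456746}}{-279045} = \sqrt{2500 + 456746} \left(- \frac{1}{279045}\right) = \sqrt{459246} \left(- \frac{1}{279045}\right) = - \frac{\sqrt{459246}}{279045}$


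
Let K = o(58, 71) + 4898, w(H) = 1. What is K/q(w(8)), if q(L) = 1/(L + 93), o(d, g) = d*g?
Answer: 847504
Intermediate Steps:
q(L) = 1/(93 + L)
K = 9016 (K = 58*71 + 4898 = 4118 + 4898 = 9016)
K/q(w(8)) = 9016/(1/(93 + 1)) = 9016/(1/94) = 9016*94 = 847504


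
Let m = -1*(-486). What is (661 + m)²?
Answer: 1315609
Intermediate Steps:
m = 486
(661 + m)² = (661 + 486)² = 1147² = 1315609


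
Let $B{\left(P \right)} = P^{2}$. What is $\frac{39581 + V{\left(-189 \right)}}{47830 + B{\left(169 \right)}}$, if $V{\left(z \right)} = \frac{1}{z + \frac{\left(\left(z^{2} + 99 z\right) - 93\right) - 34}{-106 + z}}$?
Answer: $\frac{2875084383}{5548889458} \approx 0.51814$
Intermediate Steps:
$V{\left(z \right)} = \frac{1}{z + \frac{-127 + z^{2} + 99 z}{-106 + z}}$ ($V{\left(z \right)} = \frac{1}{z + \frac{\left(-93 + z^{2} + 99 z\right) - 34}{-106 + z}} = \frac{1}{z + \frac{-127 + z^{2} + 99 z}{-106 + z}}$)
$\frac{39581 + V{\left(-189 \right)}}{47830 + B{\left(169 \right)}} = \frac{39581 + \frac{106 - -189}{127 - 2 \left(-189\right)^{2} + 7 \left(-189\right)}}{47830 + 169^{2}} = \frac{39581 + \frac{106 + 189}{127 - 71442 - 1323}}{47830 + 28561} = \frac{39581 + \frac{1}{127 - 71442 - 1323} \cdot 295}{76391} = \left(39581 + \frac{1}{-72638} \cdot 295\right) \frac{1}{76391} = \left(39581 - \frac{295}{72638}\right) \frac{1}{76391} = \frac{2875084383}{72638} \cdot \frac{1}{76391} = \frac{2875084383}{5548889458}$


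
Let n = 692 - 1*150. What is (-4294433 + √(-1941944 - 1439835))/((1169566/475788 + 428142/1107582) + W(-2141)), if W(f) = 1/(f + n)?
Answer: -100517381806784444502/66570168088691 + 23406438476694*I*√3381779/66570168088691 ≈ -1.5099e+6 + 646.59*I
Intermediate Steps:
n = 542 (n = 692 - 150 = 542)
W(f) = 1/(542 + f) (W(f) = 1/(f + 542) = 1/(542 + f))
(-4294433 + √(-1941944 - 1439835))/((1169566/475788 + 428142/1107582) + W(-2141)) = (-4294433 + √(-1941944 - 1439835))/((1169566/475788 + 428142/1107582) + 1/(542 - 2141)) = (-4294433 + √(-3381779))/((1169566*(1/475788) + 428142*(1/1107582)) + 1/(-1599)) = (-4294433 + I*√3381779)/((584783/237894 + 71357/184597) - 1/1599) = (-4294433 + I*√3381779)/(124924589609/43914518718 - 1/1599) = (-4294433 + I*√3381779)/(66570168088691/23406438476694) = (-4294433 + I*√3381779)*(23406438476694/66570168088691) = -100517381806784444502/66570168088691 + 23406438476694*I*√3381779/66570168088691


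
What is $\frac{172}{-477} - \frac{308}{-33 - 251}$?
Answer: $\frac{24517}{33867} \approx 0.72392$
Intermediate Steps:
$\frac{172}{-477} - \frac{308}{-33 - 251} = 172 \left(- \frac{1}{477}\right) - \frac{308}{-33 - 251} = - \frac{172}{477} - \frac{308}{-284} = - \frac{172}{477} - - \frac{77}{71} = - \frac{172}{477} + \frac{77}{71} = \frac{24517}{33867}$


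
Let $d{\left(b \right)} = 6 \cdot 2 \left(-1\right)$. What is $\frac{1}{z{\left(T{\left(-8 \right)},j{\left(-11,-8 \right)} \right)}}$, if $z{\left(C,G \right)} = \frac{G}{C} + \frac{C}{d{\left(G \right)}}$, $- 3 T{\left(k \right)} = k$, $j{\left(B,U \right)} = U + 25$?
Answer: $\frac{72}{443} \approx 0.16253$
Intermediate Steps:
$j{\left(B,U \right)} = 25 + U$
$T{\left(k \right)} = - \frac{k}{3}$
$d{\left(b \right)} = -12$ ($d{\left(b \right)} = 12 \left(-1\right) = -12$)
$z{\left(C,G \right)} = - \frac{C}{12} + \frac{G}{C}$ ($z{\left(C,G \right)} = \frac{G}{C} + \frac{C}{-12} = \frac{G}{C} + C \left(- \frac{1}{12}\right) = \frac{G}{C} - \frac{C}{12} = - \frac{C}{12} + \frac{G}{C}$)
$\frac{1}{z{\left(T{\left(-8 \right)},j{\left(-11,-8 \right)} \right)}} = \frac{1}{- \frac{\left(- \frac{1}{3}\right) \left(-8\right)}{12} + \frac{25 - 8}{\left(- \frac{1}{3}\right) \left(-8\right)}} = \frac{1}{\left(- \frac{1}{12}\right) \frac{8}{3} + \frac{17}{\frac{8}{3}}} = \frac{1}{- \frac{2}{9} + 17 \cdot \frac{3}{8}} = \frac{1}{- \frac{2}{9} + \frac{51}{8}} = \frac{1}{\frac{443}{72}} = \frac{72}{443}$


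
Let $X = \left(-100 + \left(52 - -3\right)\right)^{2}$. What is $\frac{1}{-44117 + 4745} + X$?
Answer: $\frac{79728299}{39372} \approx 2025.0$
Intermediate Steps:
$X = 2025$ ($X = \left(-100 + \left(52 + 3\right)\right)^{2} = \left(-100 + 55\right)^{2} = \left(-45\right)^{2} = 2025$)
$\frac{1}{-44117 + 4745} + X = \frac{1}{-44117 + 4745} + 2025 = \frac{1}{-39372} + 2025 = - \frac{1}{39372} + 2025 = \frac{79728299}{39372}$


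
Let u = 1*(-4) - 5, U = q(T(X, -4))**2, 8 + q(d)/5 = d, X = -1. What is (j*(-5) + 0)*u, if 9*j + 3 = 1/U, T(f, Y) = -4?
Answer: -10799/720 ≈ -14.999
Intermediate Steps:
q(d) = -40 + 5*d
U = 3600 (U = (-40 + 5*(-4))**2 = (-40 - 20)**2 = (-60)**2 = 3600)
j = -10799/32400 (j = -1/3 + (1/9)/3600 = -1/3 + (1/9)*(1/3600) = -1/3 + 1/32400 = -10799/32400 ≈ -0.33330)
u = -9 (u = -4 - 5 = -9)
(j*(-5) + 0)*u = (-10799/32400*(-5) + 0)*(-9) = (10799/6480 + 0)*(-9) = (10799/6480)*(-9) = -10799/720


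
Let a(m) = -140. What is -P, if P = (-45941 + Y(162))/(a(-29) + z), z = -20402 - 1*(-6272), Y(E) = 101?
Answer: -4584/1427 ≈ -3.2123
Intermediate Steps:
z = -14130 (z = -20402 + 6272 = -14130)
P = 4584/1427 (P = (-45941 + 101)/(-140 - 14130) = -45840/(-14270) = -45840*(-1/14270) = 4584/1427 ≈ 3.2123)
-P = -1*4584/1427 = -4584/1427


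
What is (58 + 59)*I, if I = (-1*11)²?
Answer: 14157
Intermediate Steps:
I = 121 (I = (-11)² = 121)
(58 + 59)*I = (58 + 59)*121 = 117*121 = 14157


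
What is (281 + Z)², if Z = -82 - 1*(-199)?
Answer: 158404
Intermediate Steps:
Z = 117 (Z = -82 + 199 = 117)
(281 + Z)² = (281 + 117)² = 398² = 158404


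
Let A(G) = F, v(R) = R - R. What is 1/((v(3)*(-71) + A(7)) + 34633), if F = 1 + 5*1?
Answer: 1/34639 ≈ 2.8869e-5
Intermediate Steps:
v(R) = 0
F = 6 (F = 1 + 5 = 6)
A(G) = 6
1/((v(3)*(-71) + A(7)) + 34633) = 1/((0*(-71) + 6) + 34633) = 1/((0 + 6) + 34633) = 1/(6 + 34633) = 1/34639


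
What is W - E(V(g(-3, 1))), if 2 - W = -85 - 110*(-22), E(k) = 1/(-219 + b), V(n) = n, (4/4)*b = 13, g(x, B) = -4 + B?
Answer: -480597/206 ≈ -2333.0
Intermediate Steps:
b = 13
E(k) = -1/206 (E(k) = 1/(-219 + 13) = 1/(-206) = -1/206)
W = -2333 (W = 2 - (-85 - 110*(-22)) = 2 - (-85 + 2420) = 2 - 1*2335 = 2 - 2335 = -2333)
W - E(V(g(-3, 1))) = -2333 - 1*(-1/206) = -2333 + 1/206 = -480597/206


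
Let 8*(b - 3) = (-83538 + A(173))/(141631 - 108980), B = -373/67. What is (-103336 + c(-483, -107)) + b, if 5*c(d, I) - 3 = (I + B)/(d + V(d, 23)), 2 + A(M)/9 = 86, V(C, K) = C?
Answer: -727888590202733/7044126740 ≈ -1.0333e+5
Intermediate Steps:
A(M) = 756 (A(M) = -18 + 9*86 = -18 + 774 = 756)
B = -373/67 (B = -373*1/67 = -373/67 ≈ -5.5672)
c(d, I) = ⅗ + (-373/67 + I)/(10*d) (c(d, I) = ⅗ + ((I - 373/67)/(d + d))/5 = ⅗ + ((-373/67 + I)/((2*d)))/5 = ⅗ + ((-373/67 + I)*(1/(2*d)))/5 = ⅗ + ((-373/67 + I)/(2*d))/5 = ⅗ + (-373/67 + I)/(10*d))
b = 350421/130604 (b = 3 + ((-83538 + 756)/(141631 - 108980))/8 = 3 + (-82782/32651)/8 = 3 + (-82782*1/32651)/8 = 3 + (⅛)*(-82782/32651) = 3 - 41391/130604 = 350421/130604 ≈ 2.6831)
(-103336 + c(-483, -107)) + b = (-103336 + (1/670)*(-373 + 67*(-107) + 402*(-483))/(-483)) + 350421/130604 = (-103336 + (1/670)*(-1/483)*(-373 - 7169 - 194166)) + 350421/130604 = (-103336 + (1/670)*(-1/483)*(-201708)) + 350421/130604 = (-103336 + 33618/53935) + 350421/130604 = -5573393542/53935 + 350421/130604 = -727888590202733/7044126740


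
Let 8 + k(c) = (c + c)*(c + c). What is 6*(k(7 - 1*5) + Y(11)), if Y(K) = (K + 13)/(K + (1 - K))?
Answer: 192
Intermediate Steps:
Y(K) = 13 + K (Y(K) = (13 + K)/1 = (13 + K)*1 = 13 + K)
k(c) = -8 + 4*c² (k(c) = -8 + (c + c)*(c + c) = -8 + (2*c)*(2*c) = -8 + 4*c²)
6*(k(7 - 1*5) + Y(11)) = 6*((-8 + 4*(7 - 1*5)²) + (13 + 11)) = 6*((-8 + 4*(7 - 5)²) + 24) = 6*((-8 + 4*2²) + 24) = 6*((-8 + 4*4) + 24) = 6*((-8 + 16) + 24) = 6*(8 + 24) = 6*32 = 192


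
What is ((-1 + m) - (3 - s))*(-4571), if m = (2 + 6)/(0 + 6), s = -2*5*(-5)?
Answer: -649082/3 ≈ -2.1636e+5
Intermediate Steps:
s = 50 (s = -10*(-5) = 50)
m = 4/3 (m = 8/6 = 8*(1/6) = 4/3 ≈ 1.3333)
((-1 + m) - (3 - s))*(-4571) = ((-1 + 4/3) - (3 - 1*50))*(-4571) = (1/3 - (3 - 50))*(-4571) = (1/3 - 1*(-47))*(-4571) = (1/3 + 47)*(-4571) = (142/3)*(-4571) = -649082/3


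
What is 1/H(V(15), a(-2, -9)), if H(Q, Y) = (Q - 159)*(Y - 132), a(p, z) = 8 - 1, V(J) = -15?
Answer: 1/21750 ≈ 4.5977e-5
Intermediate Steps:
a(p, z) = 7
H(Q, Y) = (-159 + Q)*(-132 + Y)
1/H(V(15), a(-2, -9)) = 1/(20988 - 159*7 - 132*(-15) - 15*7) = 1/(20988 - 1113 + 1980 - 105) = 1/21750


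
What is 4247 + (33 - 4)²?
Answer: 5088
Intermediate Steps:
4247 + (33 - 4)² = 4247 + 29² = 4247 + 841 = 5088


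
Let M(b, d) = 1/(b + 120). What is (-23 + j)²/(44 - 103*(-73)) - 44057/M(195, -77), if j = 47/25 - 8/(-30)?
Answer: -590394224419529/42541875 ≈ -1.3878e+7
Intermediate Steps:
M(b, d) = 1/(120 + b)
j = 161/75 (j = 47*(1/25) - 8*(-1/30) = 47/25 + 4/15 = 161/75 ≈ 2.1467)
(-23 + j)²/(44 - 103*(-73)) - 44057/M(195, -77) = (-23 + 161/75)²/(44 - 103*(-73)) - 44057/(1/(120 + 195)) = (-1564/75)²/(44 + 7519) - 44057/(1/315) = (2446096/5625)/7563 - 44057/1/315 = (2446096/5625)*(1/7563) - 44057*315 = 2446096/42541875 - 13877955 = -590394224419529/42541875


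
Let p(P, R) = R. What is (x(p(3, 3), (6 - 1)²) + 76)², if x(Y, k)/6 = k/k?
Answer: 6724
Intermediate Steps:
x(Y, k) = 6 (x(Y, k) = 6*(k/k) = 6*1 = 6)
(x(p(3, 3), (6 - 1)²) + 76)² = (6 + 76)² = 82² = 6724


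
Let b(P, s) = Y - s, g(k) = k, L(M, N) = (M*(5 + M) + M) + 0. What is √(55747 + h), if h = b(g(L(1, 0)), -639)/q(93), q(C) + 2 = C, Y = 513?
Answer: √461745739/91 ≈ 236.13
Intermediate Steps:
q(C) = -2 + C
L(M, N) = M + M*(5 + M) (L(M, N) = (M + M*(5 + M)) + 0 = M + M*(5 + M))
b(P, s) = 513 - s
h = 1152/91 (h = (513 - 1*(-639))/(-2 + 93) = (513 + 639)/91 = 1152*(1/91) = 1152/91 ≈ 12.659)
√(55747 + h) = √(55747 + 1152/91) = √(5074129/91) = √461745739/91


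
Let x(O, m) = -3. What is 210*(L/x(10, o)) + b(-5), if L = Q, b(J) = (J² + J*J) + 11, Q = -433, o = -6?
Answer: 30371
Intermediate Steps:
b(J) = 11 + 2*J² (b(J) = (J² + J²) + 11 = 2*J² + 11 = 11 + 2*J²)
L = -433
210*(L/x(10, o)) + b(-5) = 210*(-433/(-3)) + (11 + 2*(-5)²) = 210*(-433*(-⅓)) + (11 + 2*25) = 210*(433/3) + (11 + 50) = 30310 + 61 = 30371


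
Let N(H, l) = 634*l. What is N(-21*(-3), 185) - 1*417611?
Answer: -300321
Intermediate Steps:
N(-21*(-3), 185) - 1*417611 = 634*185 - 1*417611 = 117290 - 417611 = -300321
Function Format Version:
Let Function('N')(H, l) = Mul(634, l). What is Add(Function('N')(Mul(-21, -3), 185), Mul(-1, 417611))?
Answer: -300321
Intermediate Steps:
Add(Function('N')(Mul(-21, -3), 185), Mul(-1, 417611)) = Add(Mul(634, 185), Mul(-1, 417611)) = Add(117290, -417611) = -300321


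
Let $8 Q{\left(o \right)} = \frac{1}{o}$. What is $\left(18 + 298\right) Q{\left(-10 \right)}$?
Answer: $- \frac{79}{20} \approx -3.95$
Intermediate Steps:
$Q{\left(o \right)} = \frac{1}{8 o}$
$\left(18 + 298\right) Q{\left(-10 \right)} = \left(18 + 298\right) \frac{1}{8 \left(-10\right)} = 316 \cdot \frac{1}{8} \left(- \frac{1}{10}\right) = 316 \left(- \frac{1}{80}\right) = - \frac{79}{20}$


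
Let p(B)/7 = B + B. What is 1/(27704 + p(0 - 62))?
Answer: 1/26836 ≈ 3.7263e-5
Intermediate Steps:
p(B) = 14*B (p(B) = 7*(B + B) = 7*(2*B) = 14*B)
1/(27704 + p(0 - 62)) = 1/(27704 + 14*(0 - 62)) = 1/(27704 + 14*(-62)) = 1/(27704 - 868) = 1/26836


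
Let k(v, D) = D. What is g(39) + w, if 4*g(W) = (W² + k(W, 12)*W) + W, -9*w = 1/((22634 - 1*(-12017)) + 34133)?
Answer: 313861391/619056 ≈ 507.00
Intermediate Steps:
w = -1/619056 (w = -1/(9*((22634 - 1*(-12017)) + 34133)) = -1/(9*((22634 + 12017) + 34133)) = -1/(9*(34651 + 34133)) = -⅑/68784 = -⅑*1/68784 = -1/619056 ≈ -1.6154e-6)
g(W) = W²/4 + 13*W/4 (g(W) = ((W² + 12*W) + W)/4 = (W² + 13*W)/4 = W²/4 + 13*W/4)
g(39) + w = (¼)*39*(13 + 39) - 1/619056 = (¼)*39*52 - 1/619056 = 507 - 1/619056 = 313861391/619056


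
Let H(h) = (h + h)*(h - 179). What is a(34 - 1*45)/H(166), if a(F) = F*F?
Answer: -121/4316 ≈ -0.028035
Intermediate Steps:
H(h) = 2*h*(-179 + h) (H(h) = (2*h)*(-179 + h) = 2*h*(-179 + h))
a(F) = F**2
a(34 - 1*45)/H(166) = (34 - 1*45)**2/((2*166*(-179 + 166))) = (34 - 45)**2/((2*166*(-13))) = (-11)**2/(-4316) = 121*(-1/4316) = -121/4316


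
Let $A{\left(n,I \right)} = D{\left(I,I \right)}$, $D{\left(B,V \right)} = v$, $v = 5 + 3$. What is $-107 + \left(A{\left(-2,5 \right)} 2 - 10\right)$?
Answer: $-101$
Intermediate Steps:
$v = 8$
$D{\left(B,V \right)} = 8$
$A{\left(n,I \right)} = 8$
$-107 + \left(A{\left(-2,5 \right)} 2 - 10\right) = -107 + \left(8 \cdot 2 - 10\right) = -107 + \left(16 - 10\right) = -107 + 6 = -101$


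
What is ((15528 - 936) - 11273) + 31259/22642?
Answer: 75180057/22642 ≈ 3320.4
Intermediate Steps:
((15528 - 936) - 11273) + 31259/22642 = (14592 - 11273) + 31259*(1/22642) = 3319 + 31259/22642 = 75180057/22642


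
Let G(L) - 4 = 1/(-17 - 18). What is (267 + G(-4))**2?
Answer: 89946256/1225 ≈ 73426.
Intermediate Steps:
G(L) = 139/35 (G(L) = 4 + 1/(-17 - 18) = 4 + 1/(-35) = 4 - 1/35 = 139/35)
(267 + G(-4))**2 = (267 + 139/35)**2 = (9484/35)**2 = 89946256/1225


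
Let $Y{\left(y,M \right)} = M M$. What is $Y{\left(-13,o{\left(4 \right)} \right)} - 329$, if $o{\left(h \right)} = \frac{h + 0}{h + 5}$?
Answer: $- \frac{26633}{81} \approx -328.8$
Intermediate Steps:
$o{\left(h \right)} = \frac{h}{5 + h}$
$Y{\left(y,M \right)} = M^{2}$
$Y{\left(-13,o{\left(4 \right)} \right)} - 329 = \left(\frac{4}{5 + 4}\right)^{2} - 329 = \left(\frac{4}{9}\right)^{2} - 329 = \frac{16}{81} - 329 = - \frac{26633}{81}$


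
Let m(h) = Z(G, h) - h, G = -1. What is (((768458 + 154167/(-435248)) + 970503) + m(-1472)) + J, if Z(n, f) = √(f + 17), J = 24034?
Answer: 767980578649/435248 + I*√1455 ≈ 1.7645e+6 + 38.144*I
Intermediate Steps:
Z(n, f) = √(17 + f)
m(h) = √(17 + h) - h
(((768458 + 154167/(-435248)) + 970503) + m(-1472)) + J = (((768458 + 154167/(-435248)) + 970503) + (√(17 - 1472) - 1*(-1472))) + 24034 = (((768458 + 154167*(-1/435248)) + 970503) + (√(-1455) + 1472)) + 24034 = (((768458 - 154167/435248) + 970503) + (I*√1455 + 1472)) + 24034 = ((334469653417/435248 + 970503) + (1472 + I*√1455)) + 24034 = (756879143161/435248 + (1472 + I*√1455)) + 24034 = (757519828217/435248 + I*√1455) + 24034 = 767980578649/435248 + I*√1455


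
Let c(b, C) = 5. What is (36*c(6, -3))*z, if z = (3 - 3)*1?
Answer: 0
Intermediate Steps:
z = 0 (z = 0*1 = 0)
(36*c(6, -3))*z = (36*5)*0 = 180*0 = 0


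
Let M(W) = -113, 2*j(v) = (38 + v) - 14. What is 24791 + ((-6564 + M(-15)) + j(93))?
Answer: 36345/2 ≈ 18173.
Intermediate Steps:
j(v) = 12 + v/2 (j(v) = ((38 + v) - 14)/2 = (24 + v)/2 = 12 + v/2)
24791 + ((-6564 + M(-15)) + j(93)) = 24791 + ((-6564 - 113) + (12 + (½)*93)) = 24791 + (-6677 + (12 + 93/2)) = 24791 + (-6677 + 117/2) = 24791 - 13237/2 = 36345/2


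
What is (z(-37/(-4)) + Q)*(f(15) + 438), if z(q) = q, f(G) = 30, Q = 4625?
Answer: 2168829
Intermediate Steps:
(z(-37/(-4)) + Q)*(f(15) + 438) = (-37/(-4) + 4625)*(30 + 438) = (-37*(-¼) + 4625)*468 = (37/4 + 4625)*468 = (18537/4)*468 = 2168829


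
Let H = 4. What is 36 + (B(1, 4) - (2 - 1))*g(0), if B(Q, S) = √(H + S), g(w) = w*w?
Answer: 36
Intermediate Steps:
g(w) = w²
B(Q, S) = √(4 + S)
36 + (B(1, 4) - (2 - 1))*g(0) = 36 + (√(4 + 4) - (2 - 1))*0² = 36 + (√8 - 1*1)*0 = 36 + (2*√2 - 1)*0 = 36 + (-1 + 2*√2)*0 = 36 + 0 = 36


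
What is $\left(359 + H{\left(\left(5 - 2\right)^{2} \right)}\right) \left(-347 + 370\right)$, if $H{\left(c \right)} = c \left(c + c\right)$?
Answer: $11983$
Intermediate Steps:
$H{\left(c \right)} = 2 c^{2}$ ($H{\left(c \right)} = c 2 c = 2 c^{2}$)
$\left(359 + H{\left(\left(5 - 2\right)^{2} \right)}\right) \left(-347 + 370\right) = \left(359 + 2 \left(\left(5 - 2\right)^{2}\right)^{2}\right) \left(-347 + 370\right) = \left(359 + 2 \left(3^{2}\right)^{2}\right) 23 = \left(359 + 2 \cdot 9^{2}\right) 23 = \left(359 + 2 \cdot 81\right) 23 = \left(359 + 162\right) 23 = 521 \cdot 23 = 11983$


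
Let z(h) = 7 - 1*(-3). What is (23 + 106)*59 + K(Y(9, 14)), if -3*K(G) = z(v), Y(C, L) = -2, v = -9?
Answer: 22823/3 ≈ 7607.7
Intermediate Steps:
z(h) = 10 (z(h) = 7 + 3 = 10)
K(G) = -10/3 (K(G) = -1/3*10 = -10/3)
(23 + 106)*59 + K(Y(9, 14)) = (23 + 106)*59 - 10/3 = 129*59 - 10/3 = 7611 - 10/3 = 22823/3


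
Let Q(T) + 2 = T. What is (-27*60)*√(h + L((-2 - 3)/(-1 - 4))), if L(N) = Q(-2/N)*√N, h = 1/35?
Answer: -324*I*√4865/7 ≈ -3228.4*I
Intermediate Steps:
Q(T) = -2 + T
h = 1/35 ≈ 0.028571
L(N) = √N*(-2 - 2/N) (L(N) = (-2 - 2/N)*√N = √N*(-2 - 2/N))
(-27*60)*√(h + L((-2 - 3)/(-1 - 4))) = (-27*60)*√(1/35 + 2*(-1 - (-2 - 3)/(-1 - 4))/√((-2 - 3)/(-1 - 4))) = -1620*√(1/35 + 2*(-1 - (-5)/(-5))/√(-5/(-5))) = -1620*√(1/35 + 2*(-1 - (-5)*(-1)/5)/√(-5*(-⅕))) = -1620*√(1/35 + 2*(-1 - 1*1)/√1) = -1620*√(1/35 + 2*1*(-1 - 1)) = -1620*√(1/35 + 2*1*(-2)) = -1620*√(1/35 - 4) = -324*I*√4865/7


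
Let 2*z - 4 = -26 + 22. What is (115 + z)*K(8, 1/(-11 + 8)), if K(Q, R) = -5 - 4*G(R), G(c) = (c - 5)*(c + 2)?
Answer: 31625/9 ≈ 3513.9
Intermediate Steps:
G(c) = (-5 + c)*(2 + c)
z = 0 (z = 2 + (-26 + 22)/2 = 2 + (1/2)*(-4) = 2 - 2 = 0)
K(Q, R) = 35 - 4*R**2 + 12*R (K(Q, R) = -5 - 4*(-10 + R**2 - 3*R) = -5 + (40 - 4*R**2 + 12*R) = 35 - 4*R**2 + 12*R)
(115 + z)*K(8, 1/(-11 + 8)) = (115 + 0)*(35 - 4/(-11 + 8)**2 + 12/(-11 + 8)) = 115*(35 - 4*(1/(-3))**2 + 12/(-3)) = 115*(35 - 4*(-1/3)**2 + 12*(-1/3)) = 115*(35 - 4*1/9 - 4) = 115*(35 - 4/9 - 4) = 115*(275/9) = 31625/9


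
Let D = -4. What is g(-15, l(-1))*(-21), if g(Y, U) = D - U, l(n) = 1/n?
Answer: 63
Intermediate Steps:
g(Y, U) = -4 - U
g(-15, l(-1))*(-21) = (-4 - 1/(-1))*(-21) = (-4 - 1*(-1))*(-21) = (-4 + 1)*(-21) = -3*(-21) = 63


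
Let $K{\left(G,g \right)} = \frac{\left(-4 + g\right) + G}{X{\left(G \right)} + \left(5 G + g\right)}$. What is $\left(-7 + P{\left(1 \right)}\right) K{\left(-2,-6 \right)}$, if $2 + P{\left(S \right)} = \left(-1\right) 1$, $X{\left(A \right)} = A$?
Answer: $- \frac{20}{3} \approx -6.6667$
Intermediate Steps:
$P{\left(S \right)} = -3$ ($P{\left(S \right)} = -2 - 1 = -3$)
$K{\left(G,g \right)} = \frac{-4 + G + g}{g + 6 G}$ ($K{\left(G,g \right)} = \frac{\left(-4 + g\right) + G}{G + \left(5 G + g\right)} = \frac{-4 + G + g}{G + \left(g + 5 G\right)} = \frac{-4 + G + g}{g + 6 G}$)
$\left(-7 + P{\left(1 \right)}\right) K{\left(-2,-6 \right)} = \left(-7 - 3\right) \frac{-4 - 2 - 6}{-6 + 6 \left(-2\right)} = - 10 \frac{1}{-6 - 12} \left(-12\right) = - 10 \frac{1}{-18} \left(-12\right) = - 10 \left(\left(- \frac{1}{18}\right) \left(-12\right)\right) = \left(-10\right) \frac{2}{3} = - \frac{20}{3}$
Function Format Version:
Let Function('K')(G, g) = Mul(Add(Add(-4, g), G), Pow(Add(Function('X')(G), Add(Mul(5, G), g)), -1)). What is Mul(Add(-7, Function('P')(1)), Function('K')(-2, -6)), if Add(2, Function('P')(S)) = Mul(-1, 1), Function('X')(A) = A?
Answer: Rational(-20, 3) ≈ -6.6667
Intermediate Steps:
Function('P')(S) = -3 (Function('P')(S) = Add(-2, Mul(-1, 1)) = Add(-2, -1) = -3)
Function('K')(G, g) = Mul(Pow(Add(g, Mul(6, G)), -1), Add(-4, G, g)) (Function('K')(G, g) = Mul(Add(Add(-4, g), G), Pow(Add(G, Add(Mul(5, G), g)), -1)) = Mul(Add(-4, G, g), Pow(Add(G, Add(g, Mul(5, G))), -1)) = Mul(Add(-4, G, g), Pow(Add(g, Mul(6, G)), -1)) = Mul(Pow(Add(g, Mul(6, G)), -1), Add(-4, G, g)))
Mul(Add(-7, Function('P')(1)), Function('K')(-2, -6)) = Mul(Add(-7, -3), Mul(Pow(Add(-6, Mul(6, -2)), -1), Add(-4, -2, -6))) = Mul(-10, Mul(Pow(Add(-6, -12), -1), -12)) = Mul(-10, Mul(Pow(-18, -1), -12)) = Mul(-10, Mul(Rational(-1, 18), -12)) = Mul(-10, Rational(2, 3)) = Rational(-20, 3)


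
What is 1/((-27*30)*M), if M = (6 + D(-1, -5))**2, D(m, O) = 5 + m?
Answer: -1/81000 ≈ -1.2346e-5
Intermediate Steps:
M = 100 (M = (6 + (5 - 1))**2 = (6 + 4)**2 = 10**2 = 100)
1/((-27*30)*M) = 1/(-27*30*100) = 1/(-810*100) = 1/(-81000) = -1/81000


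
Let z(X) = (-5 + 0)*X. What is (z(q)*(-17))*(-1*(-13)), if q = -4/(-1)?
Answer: 4420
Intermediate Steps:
q = 4 (q = -4*(-1) = 4)
z(X) = -5*X
(z(q)*(-17))*(-1*(-13)) = (-5*4*(-17))*(-1*(-13)) = -20*(-17)*13 = 340*13 = 4420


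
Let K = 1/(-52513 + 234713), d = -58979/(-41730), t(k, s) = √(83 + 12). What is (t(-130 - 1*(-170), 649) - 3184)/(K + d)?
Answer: -2420860790400/1074601553 + 760320600*√95/1074601553 ≈ -2245.9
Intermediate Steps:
t(k, s) = √95
d = 58979/41730 (d = -58979*(-1/41730) = 58979/41730 ≈ 1.4133)
K = 1/182200 ≈ 5.4885e-6
(t(-130 - 1*(-170), 649) - 3184)/(K + d) = (√95 - 3184)/(1/182200 + 58979/41730) = (-3184 + √95)/(1074601553/760320600) = (-3184 + √95)*(760320600/1074601553) = -2420860790400/1074601553 + 760320600*√95/1074601553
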